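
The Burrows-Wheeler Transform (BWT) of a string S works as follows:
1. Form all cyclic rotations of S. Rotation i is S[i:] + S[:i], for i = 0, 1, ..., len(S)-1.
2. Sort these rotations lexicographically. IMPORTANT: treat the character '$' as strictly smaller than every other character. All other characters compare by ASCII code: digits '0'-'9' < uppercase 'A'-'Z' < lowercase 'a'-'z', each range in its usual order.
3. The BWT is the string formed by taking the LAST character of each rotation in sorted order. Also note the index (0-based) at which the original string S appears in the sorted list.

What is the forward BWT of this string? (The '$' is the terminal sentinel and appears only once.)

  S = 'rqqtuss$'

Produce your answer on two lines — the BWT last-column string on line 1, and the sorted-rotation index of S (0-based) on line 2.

Answer: srq$suqt
3

Derivation:
All 8 rotations (rotation i = S[i:]+S[:i]):
  rot[0] = rqqtuss$
  rot[1] = qqtuss$r
  rot[2] = qtuss$rq
  rot[3] = tuss$rqq
  rot[4] = uss$rqqt
  rot[5] = ss$rqqtu
  rot[6] = s$rqqtus
  rot[7] = $rqqtuss
Sorted (with $ < everything):
  sorted[0] = $rqqtuss  (last char: 's')
  sorted[1] = qqtuss$r  (last char: 'r')
  sorted[2] = qtuss$rq  (last char: 'q')
  sorted[3] = rqqtuss$  (last char: '$')
  sorted[4] = s$rqqtus  (last char: 's')
  sorted[5] = ss$rqqtu  (last char: 'u')
  sorted[6] = tuss$rqq  (last char: 'q')
  sorted[7] = uss$rqqt  (last char: 't')
Last column: srq$suqt
Original string S is at sorted index 3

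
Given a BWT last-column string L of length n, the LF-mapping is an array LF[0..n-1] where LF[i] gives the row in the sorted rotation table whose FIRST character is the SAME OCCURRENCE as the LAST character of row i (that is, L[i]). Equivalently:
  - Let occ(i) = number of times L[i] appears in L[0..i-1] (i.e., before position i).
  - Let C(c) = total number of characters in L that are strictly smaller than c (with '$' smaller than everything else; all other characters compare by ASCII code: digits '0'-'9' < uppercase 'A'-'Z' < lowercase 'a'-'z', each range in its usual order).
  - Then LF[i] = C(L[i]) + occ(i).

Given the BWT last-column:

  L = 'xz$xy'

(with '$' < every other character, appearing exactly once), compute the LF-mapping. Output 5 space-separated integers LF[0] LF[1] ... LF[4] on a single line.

Answer: 1 4 0 2 3

Derivation:
Char counts: '$':1, 'x':2, 'y':1, 'z':1
C (first-col start): C('$')=0, C('x')=1, C('y')=3, C('z')=4
L[0]='x': occ=0, LF[0]=C('x')+0=1+0=1
L[1]='z': occ=0, LF[1]=C('z')+0=4+0=4
L[2]='$': occ=0, LF[2]=C('$')+0=0+0=0
L[3]='x': occ=1, LF[3]=C('x')+1=1+1=2
L[4]='y': occ=0, LF[4]=C('y')+0=3+0=3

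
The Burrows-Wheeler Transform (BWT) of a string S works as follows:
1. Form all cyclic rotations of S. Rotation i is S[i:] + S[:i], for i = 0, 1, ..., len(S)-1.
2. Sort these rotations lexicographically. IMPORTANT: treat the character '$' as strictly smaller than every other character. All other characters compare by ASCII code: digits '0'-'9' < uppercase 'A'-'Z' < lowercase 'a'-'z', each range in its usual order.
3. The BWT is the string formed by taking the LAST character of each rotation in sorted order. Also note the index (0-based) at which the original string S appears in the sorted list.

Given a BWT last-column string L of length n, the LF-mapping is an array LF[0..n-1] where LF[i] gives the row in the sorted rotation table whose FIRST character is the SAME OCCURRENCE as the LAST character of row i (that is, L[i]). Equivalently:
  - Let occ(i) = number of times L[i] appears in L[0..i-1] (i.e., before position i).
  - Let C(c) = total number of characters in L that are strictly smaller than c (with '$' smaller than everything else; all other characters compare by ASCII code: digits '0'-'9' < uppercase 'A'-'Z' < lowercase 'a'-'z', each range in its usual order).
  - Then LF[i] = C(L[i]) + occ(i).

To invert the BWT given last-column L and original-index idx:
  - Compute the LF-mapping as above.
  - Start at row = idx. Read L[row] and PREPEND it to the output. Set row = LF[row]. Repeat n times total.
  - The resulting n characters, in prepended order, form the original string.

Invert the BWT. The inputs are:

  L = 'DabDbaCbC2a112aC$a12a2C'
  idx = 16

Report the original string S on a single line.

LF mapping: 12 14 20 13 21 15 8 22 9 4 16 1 2 5 17 10 0 18 3 6 19 7 11
Walk LF starting at row 16, prepending L[row]:
  step 1: row=16, L[16]='$', prepend. Next row=LF[16]=0
  step 2: row=0, L[0]='D', prepend. Next row=LF[0]=12
  step 3: row=12, L[12]='1', prepend. Next row=LF[12]=2
  step 4: row=2, L[2]='b', prepend. Next row=LF[2]=20
  step 5: row=20, L[20]='a', prepend. Next row=LF[20]=19
  step 6: row=19, L[19]='2', prepend. Next row=LF[19]=6
  step 7: row=6, L[6]='C', prepend. Next row=LF[6]=8
  step 8: row=8, L[8]='C', prepend. Next row=LF[8]=9
  step 9: row=9, L[9]='2', prepend. Next row=LF[9]=4
  step 10: row=4, L[4]='b', prepend. Next row=LF[4]=21
  step 11: row=21, L[21]='2', prepend. Next row=LF[21]=7
  step 12: row=7, L[7]='b', prepend. Next row=LF[7]=22
  step 13: row=22, L[22]='C', prepend. Next row=LF[22]=11
  step 14: row=11, L[11]='1', prepend. Next row=LF[11]=1
  step 15: row=1, L[1]='a', prepend. Next row=LF[1]=14
  step 16: row=14, L[14]='a', prepend. Next row=LF[14]=17
  step 17: row=17, L[17]='a', prepend. Next row=LF[17]=18
  step 18: row=18, L[18]='1', prepend. Next row=LF[18]=3
  step 19: row=3, L[3]='D', prepend. Next row=LF[3]=13
  step 20: row=13, L[13]='2', prepend. Next row=LF[13]=5
  step 21: row=5, L[5]='a', prepend. Next row=LF[5]=15
  step 22: row=15, L[15]='C', prepend. Next row=LF[15]=10
  step 23: row=10, L[10]='a', prepend. Next row=LF[10]=16
Reversed output: aCa2D1aaa1Cb2b2CC2ab1D$

Answer: aCa2D1aaa1Cb2b2CC2ab1D$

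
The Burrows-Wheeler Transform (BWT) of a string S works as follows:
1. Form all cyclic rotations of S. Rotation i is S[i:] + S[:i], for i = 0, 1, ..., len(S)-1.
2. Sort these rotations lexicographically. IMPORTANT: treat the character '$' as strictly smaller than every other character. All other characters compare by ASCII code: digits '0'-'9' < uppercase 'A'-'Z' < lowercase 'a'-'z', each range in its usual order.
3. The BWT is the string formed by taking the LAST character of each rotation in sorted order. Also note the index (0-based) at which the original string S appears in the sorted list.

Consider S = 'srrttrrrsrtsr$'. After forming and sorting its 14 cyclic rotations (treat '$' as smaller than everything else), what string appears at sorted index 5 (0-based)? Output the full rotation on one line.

Answer: rsrtsr$srrttrr

Derivation:
All 14 rotations (rotation i = S[i:]+S[:i]):
  rot[0] = srrttrrrsrtsr$
  rot[1] = rrttrrrsrtsr$s
  rot[2] = rttrrrsrtsr$sr
  rot[3] = ttrrrsrtsr$srr
  rot[4] = trrrsrtsr$srrt
  rot[5] = rrrsrtsr$srrtt
  rot[6] = rrsrtsr$srrttr
  rot[7] = rsrtsr$srrttrr
  rot[8] = srtsr$srrttrrr
  rot[9] = rtsr$srrttrrrs
  rot[10] = tsr$srrttrrrsr
  rot[11] = sr$srrttrrrsrt
  rot[12] = r$srrttrrrsrts
  rot[13] = $srrttrrrsrtsr
Sorted (with $ < everything):
  sorted[0] = $srrttrrrsrtsr
  sorted[1] = r$srrttrrrsrts
  sorted[2] = rrrsrtsr$srrtt
  sorted[3] = rrsrtsr$srrttr
  sorted[4] = rrttrrrsrtsr$s
  sorted[5] = rsrtsr$srrttrr
  sorted[6] = rtsr$srrttrrrs
  sorted[7] = rttrrrsrtsr$sr
  sorted[8] = sr$srrttrrrsrt
  sorted[9] = srrttrrrsrtsr$
  sorted[10] = srtsr$srrttrrr
  sorted[11] = trrrsrtsr$srrt
  sorted[12] = tsr$srrttrrrsr
  sorted[13] = ttrrrsrtsr$srr
sorted[5] = rsrtsr$srrttrr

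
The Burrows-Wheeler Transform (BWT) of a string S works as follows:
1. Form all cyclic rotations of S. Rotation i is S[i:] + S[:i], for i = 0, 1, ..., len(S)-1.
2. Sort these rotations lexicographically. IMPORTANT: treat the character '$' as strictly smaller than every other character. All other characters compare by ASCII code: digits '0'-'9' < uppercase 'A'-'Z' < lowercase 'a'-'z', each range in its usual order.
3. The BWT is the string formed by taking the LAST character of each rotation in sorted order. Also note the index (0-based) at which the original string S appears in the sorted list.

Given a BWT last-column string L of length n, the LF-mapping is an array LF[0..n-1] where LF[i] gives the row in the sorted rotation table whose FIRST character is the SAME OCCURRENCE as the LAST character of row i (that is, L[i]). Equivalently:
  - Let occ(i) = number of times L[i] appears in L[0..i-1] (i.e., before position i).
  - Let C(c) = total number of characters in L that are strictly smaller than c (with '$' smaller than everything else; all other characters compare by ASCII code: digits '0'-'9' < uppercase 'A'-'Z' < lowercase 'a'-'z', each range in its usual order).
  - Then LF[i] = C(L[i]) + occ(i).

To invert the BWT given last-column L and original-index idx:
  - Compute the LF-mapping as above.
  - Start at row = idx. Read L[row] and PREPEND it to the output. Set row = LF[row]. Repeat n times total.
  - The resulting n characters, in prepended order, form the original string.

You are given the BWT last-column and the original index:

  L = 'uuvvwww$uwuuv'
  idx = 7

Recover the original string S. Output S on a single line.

LF mapping: 1 2 6 7 9 10 11 0 3 12 4 5 8
Walk LF starting at row 7, prepending L[row]:
  step 1: row=7, L[7]='$', prepend. Next row=LF[7]=0
  step 2: row=0, L[0]='u', prepend. Next row=LF[0]=1
  step 3: row=1, L[1]='u', prepend. Next row=LF[1]=2
  step 4: row=2, L[2]='v', prepend. Next row=LF[2]=6
  step 5: row=6, L[6]='w', prepend. Next row=LF[6]=11
  step 6: row=11, L[11]='u', prepend. Next row=LF[11]=5
  step 7: row=5, L[5]='w', prepend. Next row=LF[5]=10
  step 8: row=10, L[10]='u', prepend. Next row=LF[10]=4
  step 9: row=4, L[4]='w', prepend. Next row=LF[4]=9
  step 10: row=9, L[9]='w', prepend. Next row=LF[9]=12
  step 11: row=12, L[12]='v', prepend. Next row=LF[12]=8
  step 12: row=8, L[8]='u', prepend. Next row=LF[8]=3
  step 13: row=3, L[3]='v', prepend. Next row=LF[3]=7
Reversed output: vuvwwuwuwvuu$

Answer: vuvwwuwuwvuu$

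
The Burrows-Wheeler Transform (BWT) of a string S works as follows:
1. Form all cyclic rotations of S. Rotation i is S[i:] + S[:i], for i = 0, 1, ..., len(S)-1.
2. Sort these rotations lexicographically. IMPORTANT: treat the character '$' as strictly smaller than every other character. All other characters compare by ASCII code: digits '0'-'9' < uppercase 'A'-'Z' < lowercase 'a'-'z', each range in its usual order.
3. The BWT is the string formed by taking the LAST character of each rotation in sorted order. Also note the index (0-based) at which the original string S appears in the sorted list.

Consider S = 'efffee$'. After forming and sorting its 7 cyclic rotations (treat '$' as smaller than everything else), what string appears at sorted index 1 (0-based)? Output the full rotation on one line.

Answer: e$efffe

Derivation:
All 7 rotations (rotation i = S[i:]+S[:i]):
  rot[0] = efffee$
  rot[1] = fffee$e
  rot[2] = ffee$ef
  rot[3] = fee$eff
  rot[4] = ee$efff
  rot[5] = e$efffe
  rot[6] = $efffee
Sorted (with $ < everything):
  sorted[0] = $efffee
  sorted[1] = e$efffe
  sorted[2] = ee$efff
  sorted[3] = efffee$
  sorted[4] = fee$eff
  sorted[5] = ffee$ef
  sorted[6] = fffee$e
sorted[1] = e$efffe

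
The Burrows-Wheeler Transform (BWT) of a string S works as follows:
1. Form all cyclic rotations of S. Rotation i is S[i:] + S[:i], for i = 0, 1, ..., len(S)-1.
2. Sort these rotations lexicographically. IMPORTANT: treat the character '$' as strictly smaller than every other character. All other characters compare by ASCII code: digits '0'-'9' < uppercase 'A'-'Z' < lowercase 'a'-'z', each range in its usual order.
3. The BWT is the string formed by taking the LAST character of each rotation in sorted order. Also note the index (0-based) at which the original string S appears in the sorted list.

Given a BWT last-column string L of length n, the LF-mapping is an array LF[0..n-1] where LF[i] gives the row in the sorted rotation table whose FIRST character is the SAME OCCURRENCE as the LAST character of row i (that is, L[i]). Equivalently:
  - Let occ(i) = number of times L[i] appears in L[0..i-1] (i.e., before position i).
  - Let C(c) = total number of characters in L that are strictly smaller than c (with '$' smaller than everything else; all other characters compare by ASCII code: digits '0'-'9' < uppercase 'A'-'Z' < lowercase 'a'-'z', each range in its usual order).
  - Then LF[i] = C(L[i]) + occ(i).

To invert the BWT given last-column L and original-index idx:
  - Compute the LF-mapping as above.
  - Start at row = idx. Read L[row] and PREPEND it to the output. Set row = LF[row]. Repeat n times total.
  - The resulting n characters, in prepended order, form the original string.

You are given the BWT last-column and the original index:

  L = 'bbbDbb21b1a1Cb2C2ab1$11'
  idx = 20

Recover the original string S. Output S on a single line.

Answer: b2ab12b121bb1b1baCD1Cb$

Derivation:
LF mapping: 15 16 17 12 18 19 7 1 20 2 13 3 10 21 8 11 9 14 22 4 0 5 6
Walk LF starting at row 20, prepending L[row]:
  step 1: row=20, L[20]='$', prepend. Next row=LF[20]=0
  step 2: row=0, L[0]='b', prepend. Next row=LF[0]=15
  step 3: row=15, L[15]='C', prepend. Next row=LF[15]=11
  step 4: row=11, L[11]='1', prepend. Next row=LF[11]=3
  step 5: row=3, L[3]='D', prepend. Next row=LF[3]=12
  step 6: row=12, L[12]='C', prepend. Next row=LF[12]=10
  step 7: row=10, L[10]='a', prepend. Next row=LF[10]=13
  step 8: row=13, L[13]='b', prepend. Next row=LF[13]=21
  step 9: row=21, L[21]='1', prepend. Next row=LF[21]=5
  step 10: row=5, L[5]='b', prepend. Next row=LF[5]=19
  step 11: row=19, L[19]='1', prepend. Next row=LF[19]=4
  step 12: row=4, L[4]='b', prepend. Next row=LF[4]=18
  step 13: row=18, L[18]='b', prepend. Next row=LF[18]=22
  step 14: row=22, L[22]='1', prepend. Next row=LF[22]=6
  step 15: row=6, L[6]='2', prepend. Next row=LF[6]=7
  step 16: row=7, L[7]='1', prepend. Next row=LF[7]=1
  step 17: row=1, L[1]='b', prepend. Next row=LF[1]=16
  step 18: row=16, L[16]='2', prepend. Next row=LF[16]=9
  step 19: row=9, L[9]='1', prepend. Next row=LF[9]=2
  step 20: row=2, L[2]='b', prepend. Next row=LF[2]=17
  step 21: row=17, L[17]='a', prepend. Next row=LF[17]=14
  step 22: row=14, L[14]='2', prepend. Next row=LF[14]=8
  step 23: row=8, L[8]='b', prepend. Next row=LF[8]=20
Reversed output: b2ab12b121bb1b1baCD1Cb$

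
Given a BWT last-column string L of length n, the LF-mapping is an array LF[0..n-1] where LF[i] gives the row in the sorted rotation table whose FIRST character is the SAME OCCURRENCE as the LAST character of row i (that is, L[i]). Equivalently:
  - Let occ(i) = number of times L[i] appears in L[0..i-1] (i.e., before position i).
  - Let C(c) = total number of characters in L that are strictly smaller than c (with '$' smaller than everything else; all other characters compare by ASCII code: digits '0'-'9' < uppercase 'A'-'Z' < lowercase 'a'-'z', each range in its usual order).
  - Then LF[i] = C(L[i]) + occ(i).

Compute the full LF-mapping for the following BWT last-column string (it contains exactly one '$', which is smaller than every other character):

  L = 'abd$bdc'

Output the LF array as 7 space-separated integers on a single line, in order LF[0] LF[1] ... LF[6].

Char counts: '$':1, 'a':1, 'b':2, 'c':1, 'd':2
C (first-col start): C('$')=0, C('a')=1, C('b')=2, C('c')=4, C('d')=5
L[0]='a': occ=0, LF[0]=C('a')+0=1+0=1
L[1]='b': occ=0, LF[1]=C('b')+0=2+0=2
L[2]='d': occ=0, LF[2]=C('d')+0=5+0=5
L[3]='$': occ=0, LF[3]=C('$')+0=0+0=0
L[4]='b': occ=1, LF[4]=C('b')+1=2+1=3
L[5]='d': occ=1, LF[5]=C('d')+1=5+1=6
L[6]='c': occ=0, LF[6]=C('c')+0=4+0=4

Answer: 1 2 5 0 3 6 4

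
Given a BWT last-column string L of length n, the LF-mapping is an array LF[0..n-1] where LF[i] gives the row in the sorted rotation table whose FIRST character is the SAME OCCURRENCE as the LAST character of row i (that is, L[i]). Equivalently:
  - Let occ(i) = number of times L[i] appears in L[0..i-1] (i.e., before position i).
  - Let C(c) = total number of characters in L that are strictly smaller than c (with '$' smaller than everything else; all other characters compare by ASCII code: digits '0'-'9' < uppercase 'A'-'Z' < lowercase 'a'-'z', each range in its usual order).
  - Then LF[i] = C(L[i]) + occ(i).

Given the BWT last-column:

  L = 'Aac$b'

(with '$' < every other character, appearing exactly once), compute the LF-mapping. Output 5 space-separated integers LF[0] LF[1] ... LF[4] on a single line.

Answer: 1 2 4 0 3

Derivation:
Char counts: '$':1, 'A':1, 'a':1, 'b':1, 'c':1
C (first-col start): C('$')=0, C('A')=1, C('a')=2, C('b')=3, C('c')=4
L[0]='A': occ=0, LF[0]=C('A')+0=1+0=1
L[1]='a': occ=0, LF[1]=C('a')+0=2+0=2
L[2]='c': occ=0, LF[2]=C('c')+0=4+0=4
L[3]='$': occ=0, LF[3]=C('$')+0=0+0=0
L[4]='b': occ=0, LF[4]=C('b')+0=3+0=3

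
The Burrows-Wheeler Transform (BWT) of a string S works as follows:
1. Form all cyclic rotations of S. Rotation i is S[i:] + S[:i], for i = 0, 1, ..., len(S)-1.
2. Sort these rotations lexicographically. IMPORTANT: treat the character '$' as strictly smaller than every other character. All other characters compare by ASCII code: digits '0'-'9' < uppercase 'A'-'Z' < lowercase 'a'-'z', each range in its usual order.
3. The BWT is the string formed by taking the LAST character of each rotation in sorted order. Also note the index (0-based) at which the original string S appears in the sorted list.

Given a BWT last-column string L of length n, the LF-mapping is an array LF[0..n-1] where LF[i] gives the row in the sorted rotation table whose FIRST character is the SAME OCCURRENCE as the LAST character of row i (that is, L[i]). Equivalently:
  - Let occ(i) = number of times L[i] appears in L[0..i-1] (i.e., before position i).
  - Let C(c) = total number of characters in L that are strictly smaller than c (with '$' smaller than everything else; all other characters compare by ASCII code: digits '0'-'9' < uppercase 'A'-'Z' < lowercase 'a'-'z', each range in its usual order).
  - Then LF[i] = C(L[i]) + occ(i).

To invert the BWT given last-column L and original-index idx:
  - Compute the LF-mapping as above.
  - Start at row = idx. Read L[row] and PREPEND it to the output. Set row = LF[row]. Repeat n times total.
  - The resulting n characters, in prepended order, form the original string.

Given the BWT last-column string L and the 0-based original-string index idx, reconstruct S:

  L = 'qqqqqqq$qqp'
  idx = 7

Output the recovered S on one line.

LF mapping: 2 3 4 5 6 7 8 0 9 10 1
Walk LF starting at row 7, prepending L[row]:
  step 1: row=7, L[7]='$', prepend. Next row=LF[7]=0
  step 2: row=0, L[0]='q', prepend. Next row=LF[0]=2
  step 3: row=2, L[2]='q', prepend. Next row=LF[2]=4
  step 4: row=4, L[4]='q', prepend. Next row=LF[4]=6
  step 5: row=6, L[6]='q', prepend. Next row=LF[6]=8
  step 6: row=8, L[8]='q', prepend. Next row=LF[8]=9
  step 7: row=9, L[9]='q', prepend. Next row=LF[9]=10
  step 8: row=10, L[10]='p', prepend. Next row=LF[10]=1
  step 9: row=1, L[1]='q', prepend. Next row=LF[1]=3
  step 10: row=3, L[3]='q', prepend. Next row=LF[3]=5
  step 11: row=5, L[5]='q', prepend. Next row=LF[5]=7
Reversed output: qqqpqqqqqq$

Answer: qqqpqqqqqq$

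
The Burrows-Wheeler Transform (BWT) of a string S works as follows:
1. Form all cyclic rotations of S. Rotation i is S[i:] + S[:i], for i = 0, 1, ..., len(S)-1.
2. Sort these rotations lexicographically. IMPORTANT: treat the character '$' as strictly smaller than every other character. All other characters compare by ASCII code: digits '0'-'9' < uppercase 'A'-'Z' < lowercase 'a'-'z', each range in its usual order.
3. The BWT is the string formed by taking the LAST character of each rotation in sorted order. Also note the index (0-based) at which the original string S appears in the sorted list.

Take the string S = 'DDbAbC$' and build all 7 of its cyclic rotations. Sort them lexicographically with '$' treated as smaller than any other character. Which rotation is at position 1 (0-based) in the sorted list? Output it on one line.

All 7 rotations (rotation i = S[i:]+S[:i]):
  rot[0] = DDbAbC$
  rot[1] = DbAbC$D
  rot[2] = bAbC$DD
  rot[3] = AbC$DDb
  rot[4] = bC$DDbA
  rot[5] = C$DDbAb
  rot[6] = $DDbAbC
Sorted (with $ < everything):
  sorted[0] = $DDbAbC
  sorted[1] = AbC$DDb
  sorted[2] = C$DDbAb
  sorted[3] = DDbAbC$
  sorted[4] = DbAbC$D
  sorted[5] = bAbC$DD
  sorted[6] = bC$DDbA
sorted[1] = AbC$DDb

Answer: AbC$DDb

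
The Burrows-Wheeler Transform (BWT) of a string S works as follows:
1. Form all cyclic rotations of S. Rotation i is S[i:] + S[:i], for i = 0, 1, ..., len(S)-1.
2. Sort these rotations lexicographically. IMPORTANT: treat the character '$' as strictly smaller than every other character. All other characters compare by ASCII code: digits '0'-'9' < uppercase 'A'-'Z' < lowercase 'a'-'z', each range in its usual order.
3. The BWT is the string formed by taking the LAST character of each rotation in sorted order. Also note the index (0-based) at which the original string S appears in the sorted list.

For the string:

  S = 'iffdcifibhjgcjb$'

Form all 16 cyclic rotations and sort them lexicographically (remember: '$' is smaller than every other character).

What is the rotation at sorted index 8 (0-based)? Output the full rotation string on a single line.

All 16 rotations (rotation i = S[i:]+S[:i]):
  rot[0] = iffdcifibhjgcjb$
  rot[1] = ffdcifibhjgcjb$i
  rot[2] = fdcifibhjgcjb$if
  rot[3] = dcifibhjgcjb$iff
  rot[4] = cifibhjgcjb$iffd
  rot[5] = ifibhjgcjb$iffdc
  rot[6] = fibhjgcjb$iffdci
  rot[7] = ibhjgcjb$iffdcif
  rot[8] = bhjgcjb$iffdcifi
  rot[9] = hjgcjb$iffdcifib
  rot[10] = jgcjb$iffdcifibh
  rot[11] = gcjb$iffdcifibhj
  rot[12] = cjb$iffdcifibhjg
  rot[13] = jb$iffdcifibhjgc
  rot[14] = b$iffdcifibhjgcj
  rot[15] = $iffdcifibhjgcjb
Sorted (with $ < everything):
  sorted[0] = $iffdcifibhjgcjb
  sorted[1] = b$iffdcifibhjgcj
  sorted[2] = bhjgcjb$iffdcifi
  sorted[3] = cifibhjgcjb$iffd
  sorted[4] = cjb$iffdcifibhjg
  sorted[5] = dcifibhjgcjb$iff
  sorted[6] = fdcifibhjgcjb$if
  sorted[7] = ffdcifibhjgcjb$i
  sorted[8] = fibhjgcjb$iffdci
  sorted[9] = gcjb$iffdcifibhj
  sorted[10] = hjgcjb$iffdcifib
  sorted[11] = ibhjgcjb$iffdcif
  sorted[12] = iffdcifibhjgcjb$
  sorted[13] = ifibhjgcjb$iffdc
  sorted[14] = jb$iffdcifibhjgc
  sorted[15] = jgcjb$iffdcifibh
sorted[8] = fibhjgcjb$iffdci

Answer: fibhjgcjb$iffdci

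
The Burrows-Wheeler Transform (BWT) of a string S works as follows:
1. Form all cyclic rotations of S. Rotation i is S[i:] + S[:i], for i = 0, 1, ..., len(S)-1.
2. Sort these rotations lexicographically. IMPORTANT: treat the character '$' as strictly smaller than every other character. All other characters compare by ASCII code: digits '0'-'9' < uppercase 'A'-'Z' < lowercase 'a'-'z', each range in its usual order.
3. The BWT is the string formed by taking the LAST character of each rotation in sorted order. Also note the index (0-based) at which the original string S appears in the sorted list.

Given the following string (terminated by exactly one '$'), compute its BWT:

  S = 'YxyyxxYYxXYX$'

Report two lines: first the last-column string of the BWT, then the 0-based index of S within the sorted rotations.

All 13 rotations (rotation i = S[i:]+S[:i]):
  rot[0] = YxyyxxYYxXYX$
  rot[1] = xyyxxYYxXYX$Y
  rot[2] = yyxxYYxXYX$Yx
  rot[3] = yxxYYxXYX$Yxy
  rot[4] = xxYYxXYX$Yxyy
  rot[5] = xYYxXYX$Yxyyx
  rot[6] = YYxXYX$Yxyyxx
  rot[7] = YxXYX$YxyyxxY
  rot[8] = xXYX$YxyyxxYY
  rot[9] = XYX$YxyyxxYYx
  rot[10] = YX$YxyyxxYYxX
  rot[11] = X$YxyyxxYYxXY
  rot[12] = $YxyyxxYYxXYX
Sorted (with $ < everything):
  sorted[0] = $YxyyxxYYxXYX  (last char: 'X')
  sorted[1] = X$YxyyxxYYxXY  (last char: 'Y')
  sorted[2] = XYX$YxyyxxYYx  (last char: 'x')
  sorted[3] = YX$YxyyxxYYxX  (last char: 'X')
  sorted[4] = YYxXYX$Yxyyxx  (last char: 'x')
  sorted[5] = YxXYX$YxyyxxY  (last char: 'Y')
  sorted[6] = YxyyxxYYxXYX$  (last char: '$')
  sorted[7] = xXYX$YxyyxxYY  (last char: 'Y')
  sorted[8] = xYYxXYX$Yxyyx  (last char: 'x')
  sorted[9] = xxYYxXYX$Yxyy  (last char: 'y')
  sorted[10] = xyyxxYYxXYX$Y  (last char: 'Y')
  sorted[11] = yxxYYxXYX$Yxy  (last char: 'y')
  sorted[12] = yyxxYYxXYX$Yx  (last char: 'x')
Last column: XYxXxY$YxyYyx
Original string S is at sorted index 6

Answer: XYxXxY$YxyYyx
6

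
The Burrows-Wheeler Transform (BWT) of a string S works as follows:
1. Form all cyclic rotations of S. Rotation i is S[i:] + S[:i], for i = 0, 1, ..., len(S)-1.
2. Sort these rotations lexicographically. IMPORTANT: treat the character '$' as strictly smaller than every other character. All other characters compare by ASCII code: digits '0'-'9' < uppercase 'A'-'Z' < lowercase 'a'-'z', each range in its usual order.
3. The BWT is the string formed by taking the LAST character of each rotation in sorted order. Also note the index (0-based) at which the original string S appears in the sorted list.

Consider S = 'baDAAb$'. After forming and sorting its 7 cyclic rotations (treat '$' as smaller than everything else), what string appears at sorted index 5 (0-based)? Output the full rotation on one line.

All 7 rotations (rotation i = S[i:]+S[:i]):
  rot[0] = baDAAb$
  rot[1] = aDAAb$b
  rot[2] = DAAb$ba
  rot[3] = AAb$baD
  rot[4] = Ab$baDA
  rot[5] = b$baDAA
  rot[6] = $baDAAb
Sorted (with $ < everything):
  sorted[0] = $baDAAb
  sorted[1] = AAb$baD
  sorted[2] = Ab$baDA
  sorted[3] = DAAb$ba
  sorted[4] = aDAAb$b
  sorted[5] = b$baDAA
  sorted[6] = baDAAb$
sorted[5] = b$baDAA

Answer: b$baDAA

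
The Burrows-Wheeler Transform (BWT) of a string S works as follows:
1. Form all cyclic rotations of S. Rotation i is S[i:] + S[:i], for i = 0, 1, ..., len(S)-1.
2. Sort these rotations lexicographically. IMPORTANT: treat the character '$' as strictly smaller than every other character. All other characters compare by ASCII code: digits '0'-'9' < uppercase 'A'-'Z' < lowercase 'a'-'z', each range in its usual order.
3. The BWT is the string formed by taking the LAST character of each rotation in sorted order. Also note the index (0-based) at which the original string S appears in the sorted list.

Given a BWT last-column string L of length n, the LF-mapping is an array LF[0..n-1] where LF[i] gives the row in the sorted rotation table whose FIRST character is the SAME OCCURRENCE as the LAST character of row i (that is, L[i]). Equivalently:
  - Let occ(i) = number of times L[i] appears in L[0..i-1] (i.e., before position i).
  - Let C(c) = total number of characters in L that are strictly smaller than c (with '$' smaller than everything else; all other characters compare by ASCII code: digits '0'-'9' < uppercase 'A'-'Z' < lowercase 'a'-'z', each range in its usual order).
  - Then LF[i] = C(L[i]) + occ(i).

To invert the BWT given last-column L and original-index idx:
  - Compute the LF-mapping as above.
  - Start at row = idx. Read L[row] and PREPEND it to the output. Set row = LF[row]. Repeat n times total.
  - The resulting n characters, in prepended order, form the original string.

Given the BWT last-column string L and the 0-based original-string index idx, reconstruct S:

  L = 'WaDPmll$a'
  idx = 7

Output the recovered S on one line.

LF mapping: 3 4 1 2 8 6 7 0 5
Walk LF starting at row 7, prepending L[row]:
  step 1: row=7, L[7]='$', prepend. Next row=LF[7]=0
  step 2: row=0, L[0]='W', prepend. Next row=LF[0]=3
  step 3: row=3, L[3]='P', prepend. Next row=LF[3]=2
  step 4: row=2, L[2]='D', prepend. Next row=LF[2]=1
  step 5: row=1, L[1]='a', prepend. Next row=LF[1]=4
  step 6: row=4, L[4]='m', prepend. Next row=LF[4]=8
  step 7: row=8, L[8]='a', prepend. Next row=LF[8]=5
  step 8: row=5, L[5]='l', prepend. Next row=LF[5]=6
  step 9: row=6, L[6]='l', prepend. Next row=LF[6]=7
Reversed output: llamaDPW$

Answer: llamaDPW$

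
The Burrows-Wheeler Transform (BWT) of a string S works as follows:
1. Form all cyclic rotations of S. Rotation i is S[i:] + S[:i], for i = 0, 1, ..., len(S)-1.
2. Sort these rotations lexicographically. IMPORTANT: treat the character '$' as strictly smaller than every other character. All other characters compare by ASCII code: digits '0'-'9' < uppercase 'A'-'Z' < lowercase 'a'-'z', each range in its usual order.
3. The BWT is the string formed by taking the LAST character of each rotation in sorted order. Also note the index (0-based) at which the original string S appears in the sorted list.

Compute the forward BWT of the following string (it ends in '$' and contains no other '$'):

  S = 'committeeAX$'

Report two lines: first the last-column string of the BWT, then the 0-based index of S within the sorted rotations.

All 12 rotations (rotation i = S[i:]+S[:i]):
  rot[0] = committeeAX$
  rot[1] = ommitteeAX$c
  rot[2] = mmitteeAX$co
  rot[3] = mitteeAX$com
  rot[4] = itteeAX$comm
  rot[5] = tteeAX$commi
  rot[6] = teeAX$commit
  rot[7] = eeAX$committ
  rot[8] = eAX$committe
  rot[9] = AX$committee
  rot[10] = X$committeeA
  rot[11] = $committeeAX
Sorted (with $ < everything):
  sorted[0] = $committeeAX  (last char: 'X')
  sorted[1] = AX$committee  (last char: 'e')
  sorted[2] = X$committeeA  (last char: 'A')
  sorted[3] = committeeAX$  (last char: '$')
  sorted[4] = eAX$committe  (last char: 'e')
  sorted[5] = eeAX$committ  (last char: 't')
  sorted[6] = itteeAX$comm  (last char: 'm')
  sorted[7] = mitteeAX$com  (last char: 'm')
  sorted[8] = mmitteeAX$co  (last char: 'o')
  sorted[9] = ommitteeAX$c  (last char: 'c')
  sorted[10] = teeAX$commit  (last char: 't')
  sorted[11] = tteeAX$commi  (last char: 'i')
Last column: XeA$etmmocti
Original string S is at sorted index 3

Answer: XeA$etmmocti
3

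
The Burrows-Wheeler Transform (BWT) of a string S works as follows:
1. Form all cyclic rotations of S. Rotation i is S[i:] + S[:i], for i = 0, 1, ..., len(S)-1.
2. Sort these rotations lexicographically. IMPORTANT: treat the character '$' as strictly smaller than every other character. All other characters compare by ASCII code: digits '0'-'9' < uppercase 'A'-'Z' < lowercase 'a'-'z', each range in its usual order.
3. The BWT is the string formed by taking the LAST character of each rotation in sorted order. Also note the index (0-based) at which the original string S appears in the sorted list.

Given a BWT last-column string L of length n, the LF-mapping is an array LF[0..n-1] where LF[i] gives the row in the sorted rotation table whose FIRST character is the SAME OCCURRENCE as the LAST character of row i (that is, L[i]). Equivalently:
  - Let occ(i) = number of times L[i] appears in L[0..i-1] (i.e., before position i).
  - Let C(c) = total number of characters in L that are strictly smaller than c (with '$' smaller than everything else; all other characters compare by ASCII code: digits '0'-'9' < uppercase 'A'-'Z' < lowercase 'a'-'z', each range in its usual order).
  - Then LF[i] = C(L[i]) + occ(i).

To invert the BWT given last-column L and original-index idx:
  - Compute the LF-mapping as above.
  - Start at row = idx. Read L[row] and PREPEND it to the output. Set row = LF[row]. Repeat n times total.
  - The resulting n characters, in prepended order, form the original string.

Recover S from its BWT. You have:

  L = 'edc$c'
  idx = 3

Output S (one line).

LF mapping: 4 3 1 0 2
Walk LF starting at row 3, prepending L[row]:
  step 1: row=3, L[3]='$', prepend. Next row=LF[3]=0
  step 2: row=0, L[0]='e', prepend. Next row=LF[0]=4
  step 3: row=4, L[4]='c', prepend. Next row=LF[4]=2
  step 4: row=2, L[2]='c', prepend. Next row=LF[2]=1
  step 5: row=1, L[1]='d', prepend. Next row=LF[1]=3
Reversed output: dcce$

Answer: dcce$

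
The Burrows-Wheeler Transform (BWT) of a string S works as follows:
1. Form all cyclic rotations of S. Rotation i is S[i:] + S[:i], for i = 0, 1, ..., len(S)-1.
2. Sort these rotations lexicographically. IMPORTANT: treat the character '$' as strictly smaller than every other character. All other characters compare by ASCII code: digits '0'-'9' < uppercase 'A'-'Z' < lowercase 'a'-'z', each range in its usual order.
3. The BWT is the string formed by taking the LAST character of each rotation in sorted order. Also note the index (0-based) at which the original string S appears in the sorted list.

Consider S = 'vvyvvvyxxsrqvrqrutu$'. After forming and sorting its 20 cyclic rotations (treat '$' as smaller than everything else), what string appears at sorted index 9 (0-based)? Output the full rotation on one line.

All 20 rotations (rotation i = S[i:]+S[:i]):
  rot[0] = vvyvvvyxxsrqvrqrutu$
  rot[1] = vyvvvyxxsrqvrqrutu$v
  rot[2] = yvvvyxxsrqvrqrutu$vv
  rot[3] = vvvyxxsrqvrqrutu$vvy
  rot[4] = vvyxxsrqvrqrutu$vvyv
  rot[5] = vyxxsrqvrqrutu$vvyvv
  rot[6] = yxxsrqvrqrutu$vvyvvv
  rot[7] = xxsrqvrqrutu$vvyvvvy
  rot[8] = xsrqvrqrutu$vvyvvvyx
  rot[9] = srqvrqrutu$vvyvvvyxx
  rot[10] = rqvrqrutu$vvyvvvyxxs
  rot[11] = qvrqrutu$vvyvvvyxxsr
  rot[12] = vrqrutu$vvyvvvyxxsrq
  rot[13] = rqrutu$vvyvvvyxxsrqv
  rot[14] = qrutu$vvyvvvyxxsrqvr
  rot[15] = rutu$vvyvvvyxxsrqvrq
  rot[16] = utu$vvyvvvyxxsrqvrqr
  rot[17] = tu$vvyvvvyxxsrqvrqru
  rot[18] = u$vvyvvvyxxsrqvrqrut
  rot[19] = $vvyvvvyxxsrqvrqrutu
Sorted (with $ < everything):
  sorted[0] = $vvyvvvyxxsrqvrqrutu
  sorted[1] = qrutu$vvyvvvyxxsrqvr
  sorted[2] = qvrqrutu$vvyvvvyxxsr
  sorted[3] = rqrutu$vvyvvvyxxsrqv
  sorted[4] = rqvrqrutu$vvyvvvyxxs
  sorted[5] = rutu$vvyvvvyxxsrqvrq
  sorted[6] = srqvrqrutu$vvyvvvyxx
  sorted[7] = tu$vvyvvvyxxsrqvrqru
  sorted[8] = u$vvyvvvyxxsrqvrqrut
  sorted[9] = utu$vvyvvvyxxsrqvrqr
  sorted[10] = vrqrutu$vvyvvvyxxsrq
  sorted[11] = vvvyxxsrqvrqrutu$vvy
  sorted[12] = vvyvvvyxxsrqvrqrutu$
  sorted[13] = vvyxxsrqvrqrutu$vvyv
  sorted[14] = vyvvvyxxsrqvrqrutu$v
  sorted[15] = vyxxsrqvrqrutu$vvyvv
  sorted[16] = xsrqvrqrutu$vvyvvvyx
  sorted[17] = xxsrqvrqrutu$vvyvvvy
  sorted[18] = yvvvyxxsrqvrqrutu$vv
  sorted[19] = yxxsrqvrqrutu$vvyvvv
sorted[9] = utu$vvyvvvyxxsrqvrqr

Answer: utu$vvyvvvyxxsrqvrqr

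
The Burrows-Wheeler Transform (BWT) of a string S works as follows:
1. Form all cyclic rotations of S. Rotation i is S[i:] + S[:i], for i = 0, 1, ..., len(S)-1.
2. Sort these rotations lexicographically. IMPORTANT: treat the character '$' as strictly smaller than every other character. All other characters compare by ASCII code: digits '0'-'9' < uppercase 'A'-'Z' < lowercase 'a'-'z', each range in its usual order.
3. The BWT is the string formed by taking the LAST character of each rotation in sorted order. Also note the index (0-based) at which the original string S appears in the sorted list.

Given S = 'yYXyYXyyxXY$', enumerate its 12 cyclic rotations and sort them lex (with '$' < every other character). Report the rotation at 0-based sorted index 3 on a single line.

Answer: XyyxXY$yYXyY

Derivation:
All 12 rotations (rotation i = S[i:]+S[:i]):
  rot[0] = yYXyYXyyxXY$
  rot[1] = YXyYXyyxXY$y
  rot[2] = XyYXyyxXY$yY
  rot[3] = yYXyyxXY$yYX
  rot[4] = YXyyxXY$yYXy
  rot[5] = XyyxXY$yYXyY
  rot[6] = yyxXY$yYXyYX
  rot[7] = yxXY$yYXyYXy
  rot[8] = xXY$yYXyYXyy
  rot[9] = XY$yYXyYXyyx
  rot[10] = Y$yYXyYXyyxX
  rot[11] = $yYXyYXyyxXY
Sorted (with $ < everything):
  sorted[0] = $yYXyYXyyxXY
  sorted[1] = XY$yYXyYXyyx
  sorted[2] = XyYXyyxXY$yY
  sorted[3] = XyyxXY$yYXyY
  sorted[4] = Y$yYXyYXyyxX
  sorted[5] = YXyYXyyxXY$y
  sorted[6] = YXyyxXY$yYXy
  sorted[7] = xXY$yYXyYXyy
  sorted[8] = yYXyYXyyxXY$
  sorted[9] = yYXyyxXY$yYX
  sorted[10] = yxXY$yYXyYXy
  sorted[11] = yyxXY$yYXyYX
sorted[3] = XyyxXY$yYXyY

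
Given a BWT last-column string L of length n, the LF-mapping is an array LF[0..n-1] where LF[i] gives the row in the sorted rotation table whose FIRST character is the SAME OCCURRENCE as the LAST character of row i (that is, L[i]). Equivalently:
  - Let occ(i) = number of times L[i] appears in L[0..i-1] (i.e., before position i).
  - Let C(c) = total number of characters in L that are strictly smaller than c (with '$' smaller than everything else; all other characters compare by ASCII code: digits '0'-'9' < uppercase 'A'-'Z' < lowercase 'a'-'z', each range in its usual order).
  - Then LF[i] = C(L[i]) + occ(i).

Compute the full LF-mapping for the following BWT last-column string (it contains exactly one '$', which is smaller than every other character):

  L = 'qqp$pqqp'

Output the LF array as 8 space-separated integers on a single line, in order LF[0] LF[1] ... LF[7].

Answer: 4 5 1 0 2 6 7 3

Derivation:
Char counts: '$':1, 'p':3, 'q':4
C (first-col start): C('$')=0, C('p')=1, C('q')=4
L[0]='q': occ=0, LF[0]=C('q')+0=4+0=4
L[1]='q': occ=1, LF[1]=C('q')+1=4+1=5
L[2]='p': occ=0, LF[2]=C('p')+0=1+0=1
L[3]='$': occ=0, LF[3]=C('$')+0=0+0=0
L[4]='p': occ=1, LF[4]=C('p')+1=1+1=2
L[5]='q': occ=2, LF[5]=C('q')+2=4+2=6
L[6]='q': occ=3, LF[6]=C('q')+3=4+3=7
L[7]='p': occ=2, LF[7]=C('p')+2=1+2=3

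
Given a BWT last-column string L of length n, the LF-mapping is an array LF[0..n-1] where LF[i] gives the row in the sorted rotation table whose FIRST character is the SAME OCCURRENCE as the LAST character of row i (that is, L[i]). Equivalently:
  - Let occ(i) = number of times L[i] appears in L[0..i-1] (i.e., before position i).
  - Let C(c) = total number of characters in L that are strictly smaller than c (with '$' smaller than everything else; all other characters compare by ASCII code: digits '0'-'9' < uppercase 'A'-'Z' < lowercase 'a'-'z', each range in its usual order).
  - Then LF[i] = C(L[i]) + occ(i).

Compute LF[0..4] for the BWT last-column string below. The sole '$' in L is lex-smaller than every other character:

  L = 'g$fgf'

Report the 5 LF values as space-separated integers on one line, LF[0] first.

Char counts: '$':1, 'f':2, 'g':2
C (first-col start): C('$')=0, C('f')=1, C('g')=3
L[0]='g': occ=0, LF[0]=C('g')+0=3+0=3
L[1]='$': occ=0, LF[1]=C('$')+0=0+0=0
L[2]='f': occ=0, LF[2]=C('f')+0=1+0=1
L[3]='g': occ=1, LF[3]=C('g')+1=3+1=4
L[4]='f': occ=1, LF[4]=C('f')+1=1+1=2

Answer: 3 0 1 4 2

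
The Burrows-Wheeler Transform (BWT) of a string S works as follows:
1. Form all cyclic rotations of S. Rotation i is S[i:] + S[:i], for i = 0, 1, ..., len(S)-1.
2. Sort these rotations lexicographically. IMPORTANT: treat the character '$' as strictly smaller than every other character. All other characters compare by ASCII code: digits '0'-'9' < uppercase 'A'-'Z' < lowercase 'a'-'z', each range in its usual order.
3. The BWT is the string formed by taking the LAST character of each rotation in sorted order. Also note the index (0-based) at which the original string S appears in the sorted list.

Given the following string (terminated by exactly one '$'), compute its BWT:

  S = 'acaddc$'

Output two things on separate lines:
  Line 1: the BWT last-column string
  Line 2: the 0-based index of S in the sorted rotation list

All 7 rotations (rotation i = S[i:]+S[:i]):
  rot[0] = acaddc$
  rot[1] = caddc$a
  rot[2] = addc$ac
  rot[3] = ddc$aca
  rot[4] = dc$acad
  rot[5] = c$acadd
  rot[6] = $acaddc
Sorted (with $ < everything):
  sorted[0] = $acaddc  (last char: 'c')
  sorted[1] = acaddc$  (last char: '$')
  sorted[2] = addc$ac  (last char: 'c')
  sorted[3] = c$acadd  (last char: 'd')
  sorted[4] = caddc$a  (last char: 'a')
  sorted[5] = dc$acad  (last char: 'd')
  sorted[6] = ddc$aca  (last char: 'a')
Last column: c$cdada
Original string S is at sorted index 1

Answer: c$cdada
1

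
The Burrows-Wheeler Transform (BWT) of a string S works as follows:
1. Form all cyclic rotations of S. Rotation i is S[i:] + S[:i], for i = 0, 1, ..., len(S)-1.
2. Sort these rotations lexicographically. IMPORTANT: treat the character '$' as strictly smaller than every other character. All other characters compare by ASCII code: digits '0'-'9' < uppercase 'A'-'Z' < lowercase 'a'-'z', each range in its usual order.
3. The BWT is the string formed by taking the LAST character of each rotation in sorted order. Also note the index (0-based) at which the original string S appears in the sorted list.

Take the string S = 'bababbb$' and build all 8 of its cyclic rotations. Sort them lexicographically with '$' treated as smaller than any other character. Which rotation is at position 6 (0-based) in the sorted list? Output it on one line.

Answer: bb$babab

Derivation:
All 8 rotations (rotation i = S[i:]+S[:i]):
  rot[0] = bababbb$
  rot[1] = ababbb$b
  rot[2] = babbb$ba
  rot[3] = abbb$bab
  rot[4] = bbb$baba
  rot[5] = bb$babab
  rot[6] = b$bababb
  rot[7] = $bababbb
Sorted (with $ < everything):
  sorted[0] = $bababbb
  sorted[1] = ababbb$b
  sorted[2] = abbb$bab
  sorted[3] = b$bababb
  sorted[4] = bababbb$
  sorted[5] = babbb$ba
  sorted[6] = bb$babab
  sorted[7] = bbb$baba
sorted[6] = bb$babab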